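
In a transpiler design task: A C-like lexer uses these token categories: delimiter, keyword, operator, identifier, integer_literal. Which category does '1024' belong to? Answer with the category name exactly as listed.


Token: '1024'
Checking categories:
  identifier: no
  integer_literal: YES
  operator: no
  keyword: no
  delimiter: no
Category: integer_literal

integer_literal


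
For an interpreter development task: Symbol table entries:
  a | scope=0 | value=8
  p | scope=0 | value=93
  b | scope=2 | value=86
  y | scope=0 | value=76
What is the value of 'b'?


Searching symbol table for 'b':
  a | scope=0 | value=8
  p | scope=0 | value=93
  b | scope=2 | value=86 <- MATCH
  y | scope=0 | value=76
Found 'b' at scope 2 with value 86

86


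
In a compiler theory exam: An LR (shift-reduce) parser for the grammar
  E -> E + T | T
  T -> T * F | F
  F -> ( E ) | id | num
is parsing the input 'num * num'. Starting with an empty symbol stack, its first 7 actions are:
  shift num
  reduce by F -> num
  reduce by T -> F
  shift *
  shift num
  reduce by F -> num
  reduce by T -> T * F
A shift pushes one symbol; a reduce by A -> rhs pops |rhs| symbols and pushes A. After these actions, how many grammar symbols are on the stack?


Tracking the symbol stack through each action:
  Action 1: shift 'num' : push -> stack = [num] (size 1)
  Action 2: reduce by F -> num : pop 1, push F -> stack = [F] (size 1)
  Action 3: reduce by T -> F : pop 1, push T -> stack = [T] (size 1)
  Action 4: shift '*' : push -> stack = [T, *] (size 2)
  Action 5: shift 'num' : push -> stack = [T, *, num] (size 3)
  Action 6: reduce by F -> num : pop 1, push F -> stack = [T, *, F] (size 3)
  Action 7: reduce by T -> T * F : pop 3, push T -> stack = [T] (size 1)
Final stack size: 1

1


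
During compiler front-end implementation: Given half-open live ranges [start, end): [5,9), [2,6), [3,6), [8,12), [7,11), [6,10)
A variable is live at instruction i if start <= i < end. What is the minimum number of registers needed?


Live ranges:
  Var0: [5, 9)
  Var1: [2, 6)
  Var2: [3, 6)
  Var3: [8, 12)
  Var4: [7, 11)
  Var5: [6, 10)
Sweep-line events (position, delta, active):
  pos=2 start -> active=1
  pos=3 start -> active=2
  pos=5 start -> active=3
  pos=6 end -> active=2
  pos=6 end -> active=1
  pos=6 start -> active=2
  pos=7 start -> active=3
  pos=8 start -> active=4
  pos=9 end -> active=3
  pos=10 end -> active=2
  pos=11 end -> active=1
  pos=12 end -> active=0
Maximum simultaneous active: 4
Minimum registers needed: 4

4


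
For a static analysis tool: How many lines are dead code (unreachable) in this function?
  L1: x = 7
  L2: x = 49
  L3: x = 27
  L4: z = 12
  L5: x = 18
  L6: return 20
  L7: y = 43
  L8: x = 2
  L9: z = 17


Analyzing control flow:
  L1: reachable (before return)
  L2: reachable (before return)
  L3: reachable (before return)
  L4: reachable (before return)
  L5: reachable (before return)
  L6: reachable (return statement)
  L7: DEAD (after return at L6)
  L8: DEAD (after return at L6)
  L9: DEAD (after return at L6)
Return at L6, total lines = 9
Dead lines: L7 through L9
Count: 3

3


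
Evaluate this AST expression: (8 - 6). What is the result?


Expression: (8 - 6)
Evaluating step by step:
  8 - 6 = 2
Result: 2

2


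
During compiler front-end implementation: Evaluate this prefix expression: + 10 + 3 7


Parsing prefix expression: + 10 + 3 7
Step 1: Innermost operation '+ 3 7'
  3 + 7 = 10
Step 2: Outer operation '+ 10 [10]'
  10 + 10 = 20

20


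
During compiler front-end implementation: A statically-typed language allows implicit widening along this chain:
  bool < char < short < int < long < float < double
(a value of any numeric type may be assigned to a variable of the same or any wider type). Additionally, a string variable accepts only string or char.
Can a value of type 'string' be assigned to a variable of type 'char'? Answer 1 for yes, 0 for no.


Target variable type: char
Source value type: string
Rule: string cannot widen to any numeric type
Result: 0

0


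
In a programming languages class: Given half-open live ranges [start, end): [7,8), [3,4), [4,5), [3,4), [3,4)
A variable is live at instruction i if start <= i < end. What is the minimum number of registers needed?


Live ranges:
  Var0: [7, 8)
  Var1: [3, 4)
  Var2: [4, 5)
  Var3: [3, 4)
  Var4: [3, 4)
Sweep-line events (position, delta, active):
  pos=3 start -> active=1
  pos=3 start -> active=2
  pos=3 start -> active=3
  pos=4 end -> active=2
  pos=4 end -> active=1
  pos=4 end -> active=0
  pos=4 start -> active=1
  pos=5 end -> active=0
  pos=7 start -> active=1
  pos=8 end -> active=0
Maximum simultaneous active: 3
Minimum registers needed: 3

3


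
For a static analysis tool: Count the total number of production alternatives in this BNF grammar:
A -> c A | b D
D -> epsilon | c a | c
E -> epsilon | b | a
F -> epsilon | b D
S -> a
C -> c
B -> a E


Counting alternatives per rule:
  A: 2 alternative(s)
  D: 3 alternative(s)
  E: 3 alternative(s)
  F: 2 alternative(s)
  S: 1 alternative(s)
  C: 1 alternative(s)
  B: 1 alternative(s)
Sum: 2 + 3 + 3 + 2 + 1 + 1 + 1 = 13

13


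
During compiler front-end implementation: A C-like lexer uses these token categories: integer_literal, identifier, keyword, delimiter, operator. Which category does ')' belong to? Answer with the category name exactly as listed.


Token: ')'
Checking categories:
  identifier: no
  integer_literal: no
  operator: no
  keyword: no
  delimiter: YES
Category: delimiter

delimiter


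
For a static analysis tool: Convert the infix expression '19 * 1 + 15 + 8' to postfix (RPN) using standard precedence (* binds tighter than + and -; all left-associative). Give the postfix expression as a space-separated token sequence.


Applying the shunting-yard algorithm:
  Operand 19 -> output
  Push '*' onto operator stack -> op-stack: [*]
  Operand 1 -> output
  See '+' (prec 1); top '*' (prec 2) >= it -> pop '*' to output
  Push '+' onto operator stack -> op-stack: [+]
  Operand 15 -> output
  See '+' (prec 1); top '+' (prec 1) >= it -> pop '+' to output
  Push '+' onto operator stack -> op-stack: [+]
  Operand 8 -> output
  End of input: pop '+' to output
Postfix result: 19 1 * 15 + 8 +

19 1 * 15 + 8 +


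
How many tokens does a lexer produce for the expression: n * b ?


Scanning 'n * b'
Token 1: 'n' -> identifier
Token 2: '*' -> operator
Token 3: 'b' -> identifier
Total tokens: 3

3


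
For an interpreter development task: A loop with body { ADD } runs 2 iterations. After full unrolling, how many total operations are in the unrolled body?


Loop body operations: ADD (1 op per iteration)
Unrolling 2 iterations:
  Iteration 1: ADD (1 ops)
  Iteration 2: ADD (1 ops)
Total: 2 iterations * 1 ops/iter = 2 operations

2


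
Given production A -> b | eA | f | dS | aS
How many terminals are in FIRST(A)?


Production: A -> b | eA | f | dS | aS
Examining each alternative for leading terminals:
  A -> b : first terminal = 'b'
  A -> eA : first terminal = 'e'
  A -> f : first terminal = 'f'
  A -> dS : first terminal = 'd'
  A -> aS : first terminal = 'a'
FIRST(A) = {a, b, d, e, f}
Count: 5

5


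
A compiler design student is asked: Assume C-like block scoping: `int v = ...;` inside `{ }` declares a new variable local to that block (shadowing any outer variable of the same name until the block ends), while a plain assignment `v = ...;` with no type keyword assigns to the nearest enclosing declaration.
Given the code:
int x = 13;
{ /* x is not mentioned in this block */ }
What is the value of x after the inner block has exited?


Analyzing scoping rules:
Outer scope: declares x = 13
Inner block: x is neither redeclared nor assigned -> unchanged
After the block -> 13
Result: 13

13


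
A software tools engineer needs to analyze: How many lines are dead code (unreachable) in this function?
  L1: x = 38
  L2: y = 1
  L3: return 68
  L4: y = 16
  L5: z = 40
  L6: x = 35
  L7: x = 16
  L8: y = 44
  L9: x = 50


Analyzing control flow:
  L1: reachable (before return)
  L2: reachable (before return)
  L3: reachable (return statement)
  L4: DEAD (after return at L3)
  L5: DEAD (after return at L3)
  L6: DEAD (after return at L3)
  L7: DEAD (after return at L3)
  L8: DEAD (after return at L3)
  L9: DEAD (after return at L3)
Return at L3, total lines = 9
Dead lines: L4 through L9
Count: 6

6


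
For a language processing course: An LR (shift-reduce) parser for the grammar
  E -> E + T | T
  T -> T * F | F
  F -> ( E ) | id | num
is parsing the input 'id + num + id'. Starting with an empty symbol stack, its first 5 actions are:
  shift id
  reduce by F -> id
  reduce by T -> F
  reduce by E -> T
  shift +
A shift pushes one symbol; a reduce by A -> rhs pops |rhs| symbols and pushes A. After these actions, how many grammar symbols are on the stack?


Tracking the symbol stack through each action:
  Action 1: shift 'id' : push -> stack = [id] (size 1)
  Action 2: reduce by F -> id : pop 1, push F -> stack = [F] (size 1)
  Action 3: reduce by T -> F : pop 1, push T -> stack = [T] (size 1)
  Action 4: reduce by E -> T : pop 1, push E -> stack = [E] (size 1)
  Action 5: shift '+' : push -> stack = [E, +] (size 2)
Final stack size: 2

2


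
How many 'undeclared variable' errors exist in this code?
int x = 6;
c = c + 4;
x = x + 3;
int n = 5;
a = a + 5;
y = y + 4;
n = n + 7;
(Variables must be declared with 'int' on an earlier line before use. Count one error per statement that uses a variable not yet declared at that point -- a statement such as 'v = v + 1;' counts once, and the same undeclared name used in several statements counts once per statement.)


Scanning code line by line:
  Line 1: declare 'x' -> declared = ['x']
  Line 2: use 'c' -> ERROR (undeclared)
  Line 3: use 'x' -> OK (declared)
  Line 4: declare 'n' -> declared = ['n', 'x']
  Line 5: use 'a' -> ERROR (undeclared)
  Line 6: use 'y' -> ERROR (undeclared)
  Line 7: use 'n' -> OK (declared)
Total undeclared variable errors: 3

3


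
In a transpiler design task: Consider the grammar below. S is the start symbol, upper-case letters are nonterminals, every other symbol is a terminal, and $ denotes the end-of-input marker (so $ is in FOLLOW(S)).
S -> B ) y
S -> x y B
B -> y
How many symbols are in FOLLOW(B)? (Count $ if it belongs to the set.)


S is the start symbol and does not occur in any rule body, so FOLLOW(S) = {$}.
Examining every occurrence of B in a rule body:
  S -> B ) y : B is followed by terminal ')' -> add ')'
  S -> x y B : B is at the right end -> add FOLLOW(S) = {$}
  B -> y : B does not occur in the body -> contributes nothing
FOLLOW(B) = {), $}
Count: 2

2


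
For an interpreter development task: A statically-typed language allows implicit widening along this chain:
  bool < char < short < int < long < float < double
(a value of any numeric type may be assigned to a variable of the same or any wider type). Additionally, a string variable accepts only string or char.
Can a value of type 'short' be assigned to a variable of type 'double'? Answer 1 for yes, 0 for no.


Target variable type: double
Source value type: short
Numeric ranks: short=2, double=6
Widening allowed iff rank(source) <= rank(target): 2 <= 6? Yes
Result: 1

1


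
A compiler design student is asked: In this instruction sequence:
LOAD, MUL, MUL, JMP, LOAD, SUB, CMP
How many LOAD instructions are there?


Scanning instruction sequence for LOAD:
  Position 1: LOAD <- MATCH
  Position 2: MUL
  Position 3: MUL
  Position 4: JMP
  Position 5: LOAD <- MATCH
  Position 6: SUB
  Position 7: CMP
Matches at positions: [1, 5]
Total LOAD count: 2

2


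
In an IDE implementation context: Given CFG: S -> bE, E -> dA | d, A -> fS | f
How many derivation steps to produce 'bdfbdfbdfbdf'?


Grammar: S -> bE, E -> dA | d, A -> fS | f
Deriving 'bdfbdfbdfbdf':
Step 1: S -> bE => bE
Step 2: E -> dA => bdA
Step 3: A -> fS => bdfS
Step 4: S -> bE => bdfbE
Step 5: E -> dA => bdfbdA
Step 6: A -> fS => bdfbdfS
Step 7: S -> bE => bdfbdfbE
Step 8: E -> dA => bdfbdfbdA
Step 9: A -> fS => bdfbdfbdfS
Step 10: S -> bE => bdfbdfbdfbE
Step 11: E -> dA => bdfbdfbdfbdA
Step 12: A -> f => bdfbdfbdfbdf
Total derivation steps: 12

12


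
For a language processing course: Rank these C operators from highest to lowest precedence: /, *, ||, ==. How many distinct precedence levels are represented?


Looking up precedence for each operator:
  / -> precedence 6
  * -> precedence 6
  || -> precedence 1
  == -> precedence 3
Sorted highest to lowest: /, *, ==, ||
Distinct precedence values: [6, 3, 1]
Number of distinct levels: 3

3


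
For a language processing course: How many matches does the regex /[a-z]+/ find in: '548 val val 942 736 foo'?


Pattern: /[a-z]+/ (identifiers)
Input: '548 val val 942 736 foo'
Scanning for matches:
  Match 1: 'val'
  Match 2: 'val'
  Match 3: 'foo'
Total matches: 3

3


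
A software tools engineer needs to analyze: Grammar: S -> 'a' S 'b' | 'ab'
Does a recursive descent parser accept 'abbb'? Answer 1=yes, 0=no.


Grammar accepts strings of the form a^n b^n (n >= 1)
Word: 'abbb'
Counting: 1 a's and 3 b's
Check: 1 == 3? No
Mismatch: a-count != b-count
Rejected

0


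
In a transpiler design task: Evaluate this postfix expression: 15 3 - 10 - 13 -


Processing tokens left to right:
Push 15, Push 3
Pop 15 and 3, compute 15 - 3 = 12, push 12
Push 10
Pop 12 and 10, compute 12 - 10 = 2, push 2
Push 13
Pop 2 and 13, compute 2 - 13 = -11, push -11
Stack result: -11

-11


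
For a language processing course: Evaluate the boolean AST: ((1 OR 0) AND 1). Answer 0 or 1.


Step 1: Evaluate inner node
  1 OR 0 = 1
Step 2: Evaluate root node
  1 AND 1 = 1

1


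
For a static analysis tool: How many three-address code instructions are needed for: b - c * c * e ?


Expression: b - c * c * e
Generating three-address code (respecting * over +/- precedence):
  Instruction 1: t1 = c * c
  Instruction 2: t2 = t1 * e
  Instruction 3: t3 = b - t2
Total instructions: 3

3


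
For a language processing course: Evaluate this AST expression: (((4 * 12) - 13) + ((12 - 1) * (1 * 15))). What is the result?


Expression: (((4 * 12) - 13) + ((12 - 1) * (1 * 15)))
Evaluating step by step:
  4 * 12 = 48
  48 - 13 = 35
  12 - 1 = 11
  1 * 15 = 15
  11 * 15 = 165
  35 + 165 = 200
Result: 200

200


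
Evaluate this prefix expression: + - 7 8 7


Parsing prefix expression: + - 7 8 7
Step 1: Innermost operation '- 7 8'
  7 - 8 = -1
Step 2: Outer operation '+ [-1] 7'
  -1 + 7 = 6

6


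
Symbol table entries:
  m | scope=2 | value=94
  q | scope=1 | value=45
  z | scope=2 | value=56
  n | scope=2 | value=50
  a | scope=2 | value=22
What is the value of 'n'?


Searching symbol table for 'n':
  m | scope=2 | value=94
  q | scope=1 | value=45
  z | scope=2 | value=56
  n | scope=2 | value=50 <- MATCH
  a | scope=2 | value=22
Found 'n' at scope 2 with value 50

50


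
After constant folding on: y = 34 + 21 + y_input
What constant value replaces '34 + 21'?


Identifying constant sub-expression:
  Original: y = 34 + 21 + y_input
  34 and 21 are both compile-time constants
  Evaluating: 34 + 21 = 55
  After folding: y = 55 + y_input

55


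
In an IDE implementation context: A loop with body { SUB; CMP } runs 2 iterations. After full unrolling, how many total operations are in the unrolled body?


Loop body operations: SUB, CMP (2 ops per iteration)
Unrolling 2 iterations:
  Iteration 1: SUB, CMP (2 ops)
  Iteration 2: SUB, CMP (2 ops)
Total: 2 iterations * 2 ops/iter = 4 operations

4


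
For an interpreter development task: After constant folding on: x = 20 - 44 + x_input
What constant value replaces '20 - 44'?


Identifying constant sub-expression:
  Original: x = 20 - 44 + x_input
  20 and 44 are both compile-time constants
  Evaluating: 20 - 44 = -24
  After folding: x = -24 + x_input

-24


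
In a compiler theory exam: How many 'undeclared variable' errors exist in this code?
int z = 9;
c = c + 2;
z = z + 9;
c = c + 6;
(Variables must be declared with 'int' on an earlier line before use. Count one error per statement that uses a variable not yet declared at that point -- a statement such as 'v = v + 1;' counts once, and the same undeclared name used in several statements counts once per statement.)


Scanning code line by line:
  Line 1: declare 'z' -> declared = ['z']
  Line 2: use 'c' -> ERROR (undeclared)
  Line 3: use 'z' -> OK (declared)
  Line 4: use 'c' -> ERROR (undeclared)
Total undeclared variable errors: 2

2


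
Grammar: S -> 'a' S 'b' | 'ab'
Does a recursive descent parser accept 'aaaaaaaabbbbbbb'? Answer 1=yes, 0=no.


Grammar accepts strings of the form a^n b^n (n >= 1)
Word: 'aaaaaaaabbbbbbb'
Counting: 8 a's and 7 b's
Check: 8 == 7? No
Mismatch: a-count != b-count
Rejected

0


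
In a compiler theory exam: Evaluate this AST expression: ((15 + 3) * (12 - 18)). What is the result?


Expression: ((15 + 3) * (12 - 18))
Evaluating step by step:
  15 + 3 = 18
  12 - 18 = -6
  18 * -6 = -108
Result: -108

-108


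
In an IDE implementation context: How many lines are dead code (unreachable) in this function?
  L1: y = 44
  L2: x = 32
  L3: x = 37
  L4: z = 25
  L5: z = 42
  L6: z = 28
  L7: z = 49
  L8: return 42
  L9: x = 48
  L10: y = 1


Analyzing control flow:
  L1: reachable (before return)
  L2: reachable (before return)
  L3: reachable (before return)
  L4: reachable (before return)
  L5: reachable (before return)
  L6: reachable (before return)
  L7: reachable (before return)
  L8: reachable (return statement)
  L9: DEAD (after return at L8)
  L10: DEAD (after return at L8)
Return at L8, total lines = 10
Dead lines: L9 through L10
Count: 2

2


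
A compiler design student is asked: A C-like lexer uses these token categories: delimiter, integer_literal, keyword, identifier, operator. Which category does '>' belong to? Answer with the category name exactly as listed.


Token: '>'
Checking categories:
  identifier: no
  integer_literal: no
  operator: YES
  keyword: no
  delimiter: no
Category: operator

operator


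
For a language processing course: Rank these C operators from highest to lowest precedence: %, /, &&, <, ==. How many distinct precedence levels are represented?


Looking up precedence for each operator:
  % -> precedence 6
  / -> precedence 6
  && -> precedence 2
  < -> precedence 4
  == -> precedence 3
Sorted highest to lowest: %, /, <, ==, &&
Distinct precedence values: [6, 4, 3, 2]
Number of distinct levels: 4

4


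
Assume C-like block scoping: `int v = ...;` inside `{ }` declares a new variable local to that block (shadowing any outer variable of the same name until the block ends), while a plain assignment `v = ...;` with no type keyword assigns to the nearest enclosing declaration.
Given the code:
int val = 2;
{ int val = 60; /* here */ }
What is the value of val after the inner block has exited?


Analyzing scoping rules:
Outer scope: declares val = 2
Inner block: 'int val = 60;' declares a NEW val that shadows the outer one
When the block exits the inner val goes out of scope; the outer val was never modified -> 2
Result: 2

2


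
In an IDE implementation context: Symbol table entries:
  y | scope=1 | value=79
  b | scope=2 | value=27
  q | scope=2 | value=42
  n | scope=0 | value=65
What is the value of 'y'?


Searching symbol table for 'y':
  y | scope=1 | value=79 <- MATCH
  b | scope=2 | value=27
  q | scope=2 | value=42
  n | scope=0 | value=65
Found 'y' at scope 1 with value 79

79


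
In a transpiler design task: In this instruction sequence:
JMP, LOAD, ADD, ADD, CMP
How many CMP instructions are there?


Scanning instruction sequence for CMP:
  Position 1: JMP
  Position 2: LOAD
  Position 3: ADD
  Position 4: ADD
  Position 5: CMP <- MATCH
Matches at positions: [5]
Total CMP count: 1

1


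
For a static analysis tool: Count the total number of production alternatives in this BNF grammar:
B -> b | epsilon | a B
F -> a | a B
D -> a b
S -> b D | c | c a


Counting alternatives per rule:
  B: 3 alternative(s)
  F: 2 alternative(s)
  D: 1 alternative(s)
  S: 3 alternative(s)
Sum: 3 + 2 + 1 + 3 = 9

9


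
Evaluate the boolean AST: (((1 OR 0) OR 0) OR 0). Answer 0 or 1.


Step 1: Evaluate inner node
  1 OR 0 = 1
Step 2: Evaluate next node
  1 OR 0 = 1
Step 3: Evaluate root node
  1 OR 0 = 1

1


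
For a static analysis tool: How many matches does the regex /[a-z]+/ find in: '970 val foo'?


Pattern: /[a-z]+/ (identifiers)
Input: '970 val foo'
Scanning for matches:
  Match 1: 'val'
  Match 2: 'foo'
Total matches: 2

2


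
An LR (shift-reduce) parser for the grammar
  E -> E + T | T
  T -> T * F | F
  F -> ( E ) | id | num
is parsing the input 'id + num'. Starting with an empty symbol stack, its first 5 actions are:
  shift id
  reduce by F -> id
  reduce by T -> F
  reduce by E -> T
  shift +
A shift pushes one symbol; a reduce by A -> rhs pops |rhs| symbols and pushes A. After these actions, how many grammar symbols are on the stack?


Tracking the symbol stack through each action:
  Action 1: shift 'id' : push -> stack = [id] (size 1)
  Action 2: reduce by F -> id : pop 1, push F -> stack = [F] (size 1)
  Action 3: reduce by T -> F : pop 1, push T -> stack = [T] (size 1)
  Action 4: reduce by E -> T : pop 1, push E -> stack = [E] (size 1)
  Action 5: shift '+' : push -> stack = [E, +] (size 2)
Final stack size: 2

2


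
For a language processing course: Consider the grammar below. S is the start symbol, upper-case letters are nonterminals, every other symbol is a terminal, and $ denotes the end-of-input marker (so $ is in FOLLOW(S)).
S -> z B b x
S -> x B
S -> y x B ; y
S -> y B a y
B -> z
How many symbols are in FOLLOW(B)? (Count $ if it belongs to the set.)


S is the start symbol and does not occur in any rule body, so FOLLOW(S) = {$}.
Examining every occurrence of B in a rule body:
  S -> z B b x : B is followed by terminal 'b' -> add 'b'
  S -> x B : B is at the right end -> add FOLLOW(S) = {$}
  S -> y x B ; y : B is followed by terminal ';' -> add ';'
  S -> y B a y : B is followed by terminal 'a' -> add 'a'
  B -> z : B does not occur in the body -> contributes nothing
FOLLOW(B) = {;, a, b, $}
Count: 4

4


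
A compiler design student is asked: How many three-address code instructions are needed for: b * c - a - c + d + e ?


Expression: b * c - a - c + d + e
Generating three-address code (respecting * over +/- precedence):
  Instruction 1: t1 = b * c
  Instruction 2: t2 = t1 - a
  Instruction 3: t3 = t2 - c
  Instruction 4: t4 = t3 + d
  Instruction 5: t5 = t4 + e
Total instructions: 5

5


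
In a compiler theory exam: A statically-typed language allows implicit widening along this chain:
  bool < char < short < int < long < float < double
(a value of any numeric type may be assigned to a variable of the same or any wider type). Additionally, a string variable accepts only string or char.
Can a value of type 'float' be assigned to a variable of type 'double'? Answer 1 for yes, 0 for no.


Target variable type: double
Source value type: float
Numeric ranks: float=5, double=6
Widening allowed iff rank(source) <= rank(target): 5 <= 6? Yes
Result: 1

1


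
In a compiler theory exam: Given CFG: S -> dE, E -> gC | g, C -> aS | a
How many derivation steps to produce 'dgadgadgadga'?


Grammar: S -> dE, E -> gC | g, C -> aS | a
Deriving 'dgadgadgadga':
Step 1: S -> dE => dE
Step 2: E -> gC => dgC
Step 3: C -> aS => dgaS
Step 4: S -> dE => dgadE
Step 5: E -> gC => dgadgC
Step 6: C -> aS => dgadgaS
Step 7: S -> dE => dgadgadE
Step 8: E -> gC => dgadgadgC
Step 9: C -> aS => dgadgadgaS
Step 10: S -> dE => dgadgadgadE
Step 11: E -> gC => dgadgadgadgC
Step 12: C -> a => dgadgadgadga
Total derivation steps: 12

12


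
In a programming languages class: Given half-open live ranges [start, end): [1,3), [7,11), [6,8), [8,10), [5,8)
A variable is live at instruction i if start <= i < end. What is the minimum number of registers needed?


Live ranges:
  Var0: [1, 3)
  Var1: [7, 11)
  Var2: [6, 8)
  Var3: [8, 10)
  Var4: [5, 8)
Sweep-line events (position, delta, active):
  pos=1 start -> active=1
  pos=3 end -> active=0
  pos=5 start -> active=1
  pos=6 start -> active=2
  pos=7 start -> active=3
  pos=8 end -> active=2
  pos=8 end -> active=1
  pos=8 start -> active=2
  pos=10 end -> active=1
  pos=11 end -> active=0
Maximum simultaneous active: 3
Minimum registers needed: 3

3


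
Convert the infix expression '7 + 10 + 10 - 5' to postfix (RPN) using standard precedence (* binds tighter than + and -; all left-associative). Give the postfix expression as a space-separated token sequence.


Applying the shunting-yard algorithm:
  Operand 7 -> output
  Push '+' onto operator stack -> op-stack: [+]
  Operand 10 -> output
  See '+' (prec 1); top '+' (prec 1) >= it -> pop '+' to output
  Push '+' onto operator stack -> op-stack: [+]
  Operand 10 -> output
  See '-' (prec 1); top '+' (prec 1) >= it -> pop '+' to output
  Push '-' onto operator stack -> op-stack: [-]
  Operand 5 -> output
  End of input: pop '-' to output
Postfix result: 7 10 + 10 + 5 -

7 10 + 10 + 5 -


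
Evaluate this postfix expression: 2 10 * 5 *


Processing tokens left to right:
Push 2, Push 10
Pop 2 and 10, compute 2 * 10 = 20, push 20
Push 5
Pop 20 and 5, compute 20 * 5 = 100, push 100
Stack result: 100

100


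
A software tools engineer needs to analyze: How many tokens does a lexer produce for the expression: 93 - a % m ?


Scanning '93 - a % m'
Token 1: '93' -> integer_literal
Token 2: '-' -> operator
Token 3: 'a' -> identifier
Token 4: '%' -> operator
Token 5: 'm' -> identifier
Total tokens: 5

5


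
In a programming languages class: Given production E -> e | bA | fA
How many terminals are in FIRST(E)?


Production: E -> e | bA | fA
Examining each alternative for leading terminals:
  E -> e : first terminal = 'e'
  E -> bA : first terminal = 'b'
  E -> fA : first terminal = 'f'
FIRST(E) = {b, e, f}
Count: 3

3


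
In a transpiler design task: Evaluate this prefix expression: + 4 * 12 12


Parsing prefix expression: + 4 * 12 12
Step 1: Innermost operation '* 12 12'
  12 * 12 = 144
Step 2: Outer operation '+ 4 [144]'
  4 + 144 = 148

148


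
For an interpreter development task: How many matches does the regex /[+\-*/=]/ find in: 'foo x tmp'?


Pattern: /[+\-*/=]/ (operators)
Input: 'foo x tmp'
Scanning for matches:
Total matches: 0

0


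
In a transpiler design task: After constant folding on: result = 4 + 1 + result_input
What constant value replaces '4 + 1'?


Identifying constant sub-expression:
  Original: result = 4 + 1 + result_input
  4 and 1 are both compile-time constants
  Evaluating: 4 + 1 = 5
  After folding: result = 5 + result_input

5


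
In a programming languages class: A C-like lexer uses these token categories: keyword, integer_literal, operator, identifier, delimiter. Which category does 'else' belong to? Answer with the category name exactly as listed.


Token: 'else'
Checking categories:
  identifier: no
  integer_literal: no
  operator: no
  keyword: YES
  delimiter: no
Category: keyword

keyword


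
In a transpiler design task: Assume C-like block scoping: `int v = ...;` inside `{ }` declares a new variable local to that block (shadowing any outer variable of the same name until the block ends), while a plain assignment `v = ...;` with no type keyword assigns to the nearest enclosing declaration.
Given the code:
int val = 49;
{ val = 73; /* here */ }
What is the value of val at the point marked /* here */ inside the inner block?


Analyzing scoping rules:
Outer scope: declares val = 49
Inner block: 'val = 73;' has no type keyword, so it is an assignment to the outer val (no shadowing)
Inside the block, after the assignment -> 73
Result: 73

73


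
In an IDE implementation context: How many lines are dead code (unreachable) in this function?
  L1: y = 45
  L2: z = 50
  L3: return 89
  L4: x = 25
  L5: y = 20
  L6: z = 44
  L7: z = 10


Analyzing control flow:
  L1: reachable (before return)
  L2: reachable (before return)
  L3: reachable (return statement)
  L4: DEAD (after return at L3)
  L5: DEAD (after return at L3)
  L6: DEAD (after return at L3)
  L7: DEAD (after return at L3)
Return at L3, total lines = 7
Dead lines: L4 through L7
Count: 4

4


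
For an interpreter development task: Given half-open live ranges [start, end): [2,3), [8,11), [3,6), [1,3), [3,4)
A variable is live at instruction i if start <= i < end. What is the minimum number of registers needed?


Live ranges:
  Var0: [2, 3)
  Var1: [8, 11)
  Var2: [3, 6)
  Var3: [1, 3)
  Var4: [3, 4)
Sweep-line events (position, delta, active):
  pos=1 start -> active=1
  pos=2 start -> active=2
  pos=3 end -> active=1
  pos=3 end -> active=0
  pos=3 start -> active=1
  pos=3 start -> active=2
  pos=4 end -> active=1
  pos=6 end -> active=0
  pos=8 start -> active=1
  pos=11 end -> active=0
Maximum simultaneous active: 2
Minimum registers needed: 2

2


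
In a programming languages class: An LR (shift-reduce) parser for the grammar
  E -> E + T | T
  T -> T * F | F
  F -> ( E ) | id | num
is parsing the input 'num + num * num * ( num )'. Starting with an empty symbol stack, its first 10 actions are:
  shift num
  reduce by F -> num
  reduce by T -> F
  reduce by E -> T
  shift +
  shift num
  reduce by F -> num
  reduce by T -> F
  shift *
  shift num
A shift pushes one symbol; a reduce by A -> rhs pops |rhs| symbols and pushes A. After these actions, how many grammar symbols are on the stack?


Tracking the symbol stack through each action:
  Action 1: shift 'num' : push -> stack = [num] (size 1)
  Action 2: reduce by F -> num : pop 1, push F -> stack = [F] (size 1)
  Action 3: reduce by T -> F : pop 1, push T -> stack = [T] (size 1)
  Action 4: reduce by E -> T : pop 1, push E -> stack = [E] (size 1)
  Action 5: shift '+' : push -> stack = [E, +] (size 2)
  Action 6: shift 'num' : push -> stack = [E, +, num] (size 3)
  Action 7: reduce by F -> num : pop 1, push F -> stack = [E, +, F] (size 3)
  Action 8: reduce by T -> F : pop 1, push T -> stack = [E, +, T] (size 3)
  Action 9: shift '*' : push -> stack = [E, +, T, *] (size 4)
  Action 10: shift 'num' : push -> stack = [E, +, T, *, num] (size 5)
Final stack size: 5

5


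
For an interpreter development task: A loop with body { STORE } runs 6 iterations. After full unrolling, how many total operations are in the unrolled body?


Loop body operations: STORE (1 op per iteration)
Unrolling 6 iterations:
  Iteration 1: STORE (1 ops)
  Iteration 2: STORE (1 ops)
  Iteration 3: STORE (1 ops)
  Iteration 4: STORE (1 ops)
  Iteration 5: STORE (1 ops)
  Iteration 6: STORE (1 ops)
Total: 6 iterations * 1 ops/iter = 6 operations

6


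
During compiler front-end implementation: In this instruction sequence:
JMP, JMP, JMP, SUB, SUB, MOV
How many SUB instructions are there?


Scanning instruction sequence for SUB:
  Position 1: JMP
  Position 2: JMP
  Position 3: JMP
  Position 4: SUB <- MATCH
  Position 5: SUB <- MATCH
  Position 6: MOV
Matches at positions: [4, 5]
Total SUB count: 2

2


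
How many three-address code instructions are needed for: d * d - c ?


Expression: d * d - c
Generating three-address code (respecting * over +/- precedence):
  Instruction 1: t1 = d * d
  Instruction 2: t2 = t1 - c
Total instructions: 2

2


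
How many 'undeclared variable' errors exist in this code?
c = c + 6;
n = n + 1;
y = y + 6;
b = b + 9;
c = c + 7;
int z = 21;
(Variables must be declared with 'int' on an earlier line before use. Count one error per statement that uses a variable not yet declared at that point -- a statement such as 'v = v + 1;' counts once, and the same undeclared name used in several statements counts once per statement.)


Scanning code line by line:
  Line 1: use 'c' -> ERROR (undeclared)
  Line 2: use 'n' -> ERROR (undeclared)
  Line 3: use 'y' -> ERROR (undeclared)
  Line 4: use 'b' -> ERROR (undeclared)
  Line 5: use 'c' -> ERROR (undeclared)
  Line 6: declare 'z' -> declared = ['z']
Total undeclared variable errors: 5

5


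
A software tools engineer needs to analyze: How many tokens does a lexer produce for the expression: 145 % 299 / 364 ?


Scanning '145 % 299 / 364'
Token 1: '145' -> integer_literal
Token 2: '%' -> operator
Token 3: '299' -> integer_literal
Token 4: '/' -> operator
Token 5: '364' -> integer_literal
Total tokens: 5

5


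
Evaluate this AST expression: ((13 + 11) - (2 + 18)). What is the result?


Expression: ((13 + 11) - (2 + 18))
Evaluating step by step:
  13 + 11 = 24
  2 + 18 = 20
  24 - 20 = 4
Result: 4

4


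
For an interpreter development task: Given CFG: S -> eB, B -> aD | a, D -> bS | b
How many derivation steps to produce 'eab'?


Grammar: S -> eB, B -> aD | a, D -> bS | b
Deriving 'eab':
Step 1: S -> eB => eB
Step 2: B -> aD => eaD
Step 3: D -> b => eab
Total derivation steps: 3

3


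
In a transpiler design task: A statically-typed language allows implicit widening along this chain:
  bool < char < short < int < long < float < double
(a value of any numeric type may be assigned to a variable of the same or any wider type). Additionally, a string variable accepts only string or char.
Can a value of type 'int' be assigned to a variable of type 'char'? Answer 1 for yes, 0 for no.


Target variable type: char
Source value type: int
Numeric ranks: int=3, char=1
Widening allowed iff rank(source) <= rank(target): 3 <= 1? No
Result: 0

0


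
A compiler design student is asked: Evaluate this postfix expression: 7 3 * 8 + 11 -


Processing tokens left to right:
Push 7, Push 3
Pop 7 and 3, compute 7 * 3 = 21, push 21
Push 8
Pop 21 and 8, compute 21 + 8 = 29, push 29
Push 11
Pop 29 and 11, compute 29 - 11 = 18, push 18
Stack result: 18

18


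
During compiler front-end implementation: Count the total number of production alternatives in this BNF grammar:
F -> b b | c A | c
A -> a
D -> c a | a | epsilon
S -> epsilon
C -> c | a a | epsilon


Counting alternatives per rule:
  F: 3 alternative(s)
  A: 1 alternative(s)
  D: 3 alternative(s)
  S: 1 alternative(s)
  C: 3 alternative(s)
Sum: 3 + 1 + 3 + 1 + 3 = 11

11


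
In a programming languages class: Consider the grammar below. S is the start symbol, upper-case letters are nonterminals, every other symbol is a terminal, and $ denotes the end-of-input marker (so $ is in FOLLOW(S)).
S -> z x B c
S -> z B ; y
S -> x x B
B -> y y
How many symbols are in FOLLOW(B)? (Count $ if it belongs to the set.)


S is the start symbol and does not occur in any rule body, so FOLLOW(S) = {$}.
Examining every occurrence of B in a rule body:
  S -> z x B c : B is followed by terminal 'c' -> add 'c'
  S -> z B ; y : B is followed by terminal ';' -> add ';'
  S -> x x B : B is at the right end -> add FOLLOW(S) = {$}
  B -> y y : B does not occur in the body -> contributes nothing
FOLLOW(B) = {;, c, $}
Count: 3

3


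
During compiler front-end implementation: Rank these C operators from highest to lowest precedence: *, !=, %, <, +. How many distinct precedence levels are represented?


Looking up precedence for each operator:
  * -> precedence 6
  != -> precedence 3
  % -> precedence 6
  < -> precedence 4
  + -> precedence 5
Sorted highest to lowest: *, %, +, <, !=
Distinct precedence values: [6, 5, 4, 3]
Number of distinct levels: 4

4


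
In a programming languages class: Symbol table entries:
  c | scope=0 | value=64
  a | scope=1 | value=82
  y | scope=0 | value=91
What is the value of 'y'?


Searching symbol table for 'y':
  c | scope=0 | value=64
  a | scope=1 | value=82
  y | scope=0 | value=91 <- MATCH
Found 'y' at scope 0 with value 91

91


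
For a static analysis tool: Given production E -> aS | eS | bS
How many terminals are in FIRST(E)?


Production: E -> aS | eS | bS
Examining each alternative for leading terminals:
  E -> aS : first terminal = 'a'
  E -> eS : first terminal = 'e'
  E -> bS : first terminal = 'b'
FIRST(E) = {a, b, e}
Count: 3

3


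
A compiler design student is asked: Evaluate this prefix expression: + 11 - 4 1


Parsing prefix expression: + 11 - 4 1
Step 1: Innermost operation '- 4 1'
  4 - 1 = 3
Step 2: Outer operation '+ 11 [3]'
  11 + 3 = 14

14


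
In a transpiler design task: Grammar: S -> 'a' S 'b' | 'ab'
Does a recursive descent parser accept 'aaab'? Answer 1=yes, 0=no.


Grammar accepts strings of the form a^n b^n (n >= 1)
Word: 'aaab'
Counting: 3 a's and 1 b's
Check: 3 == 1? No
Mismatch: a-count != b-count
Rejected

0


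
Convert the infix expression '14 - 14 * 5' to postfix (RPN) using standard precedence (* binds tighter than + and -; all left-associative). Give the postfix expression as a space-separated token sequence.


Applying the shunting-yard algorithm:
  Operand 14 -> output
  Push '-' onto operator stack -> op-stack: [-]
  Operand 14 -> output
  Push '*' onto operator stack -> op-stack: [-, *]
  Operand 5 -> output
  End of input: pop '*' to output
  End of input: pop '-' to output
Postfix result: 14 14 5 * -

14 14 5 * -


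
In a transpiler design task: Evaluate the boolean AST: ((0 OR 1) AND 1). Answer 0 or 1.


Step 1: Evaluate inner node
  0 OR 1 = 1
Step 2: Evaluate root node
  1 AND 1 = 1

1


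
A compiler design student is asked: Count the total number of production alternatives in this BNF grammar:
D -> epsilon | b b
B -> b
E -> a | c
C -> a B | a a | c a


Counting alternatives per rule:
  D: 2 alternative(s)
  B: 1 alternative(s)
  E: 2 alternative(s)
  C: 3 alternative(s)
Sum: 2 + 1 + 2 + 3 = 8

8


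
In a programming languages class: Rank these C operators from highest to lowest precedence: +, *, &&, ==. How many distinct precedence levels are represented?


Looking up precedence for each operator:
  + -> precedence 5
  * -> precedence 6
  && -> precedence 2
  == -> precedence 3
Sorted highest to lowest: *, +, ==, &&
Distinct precedence values: [6, 5, 3, 2]
Number of distinct levels: 4

4


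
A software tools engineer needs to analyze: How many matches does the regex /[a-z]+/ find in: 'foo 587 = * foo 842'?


Pattern: /[a-z]+/ (identifiers)
Input: 'foo 587 = * foo 842'
Scanning for matches:
  Match 1: 'foo'
  Match 2: 'foo'
Total matches: 2

2


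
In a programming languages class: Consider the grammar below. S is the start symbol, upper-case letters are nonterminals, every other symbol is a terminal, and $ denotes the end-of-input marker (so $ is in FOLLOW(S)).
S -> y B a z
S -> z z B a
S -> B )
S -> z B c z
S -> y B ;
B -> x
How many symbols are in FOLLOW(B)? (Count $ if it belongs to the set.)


S is the start symbol and does not occur in any rule body, so FOLLOW(S) = {$}.
Examining every occurrence of B in a rule body:
  S -> y B a z : B is followed by terminal 'a' -> add 'a'
  S -> z z B a : B is followed by terminal 'a' -> add 'a' (already in the set)
  S -> B ) : B is followed by terminal ')' -> add ')'
  S -> z B c z : B is followed by terminal 'c' -> add 'c'
  S -> y B ; : B is followed by terminal ';' -> add ';'
  B -> x : B does not occur in the body -> contributes nothing
FOLLOW(B) = {), ;, a, c}
Count: 4

4


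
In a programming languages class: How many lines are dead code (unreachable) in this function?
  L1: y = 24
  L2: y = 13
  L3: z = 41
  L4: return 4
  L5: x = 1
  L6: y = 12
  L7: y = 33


Analyzing control flow:
  L1: reachable (before return)
  L2: reachable (before return)
  L3: reachable (before return)
  L4: reachable (return statement)
  L5: DEAD (after return at L4)
  L6: DEAD (after return at L4)
  L7: DEAD (after return at L4)
Return at L4, total lines = 7
Dead lines: L5 through L7
Count: 3

3


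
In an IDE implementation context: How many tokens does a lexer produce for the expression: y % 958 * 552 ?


Scanning 'y % 958 * 552'
Token 1: 'y' -> identifier
Token 2: '%' -> operator
Token 3: '958' -> integer_literal
Token 4: '*' -> operator
Token 5: '552' -> integer_literal
Total tokens: 5

5


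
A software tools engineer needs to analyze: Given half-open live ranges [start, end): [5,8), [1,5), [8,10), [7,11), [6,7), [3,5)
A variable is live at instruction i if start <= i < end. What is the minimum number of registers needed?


Live ranges:
  Var0: [5, 8)
  Var1: [1, 5)
  Var2: [8, 10)
  Var3: [7, 11)
  Var4: [6, 7)
  Var5: [3, 5)
Sweep-line events (position, delta, active):
  pos=1 start -> active=1
  pos=3 start -> active=2
  pos=5 end -> active=1
  pos=5 end -> active=0
  pos=5 start -> active=1
  pos=6 start -> active=2
  pos=7 end -> active=1
  pos=7 start -> active=2
  pos=8 end -> active=1
  pos=8 start -> active=2
  pos=10 end -> active=1
  pos=11 end -> active=0
Maximum simultaneous active: 2
Minimum registers needed: 2

2
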